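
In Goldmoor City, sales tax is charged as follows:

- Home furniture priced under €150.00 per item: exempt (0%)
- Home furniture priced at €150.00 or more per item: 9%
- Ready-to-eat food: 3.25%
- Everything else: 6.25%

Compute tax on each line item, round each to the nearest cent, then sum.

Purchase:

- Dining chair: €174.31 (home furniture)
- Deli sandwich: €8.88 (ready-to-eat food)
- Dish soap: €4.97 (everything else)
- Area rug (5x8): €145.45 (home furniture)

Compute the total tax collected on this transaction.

Dining chair €174.31: home furniture, €150.00 or more → 9% → €15.69
Deli sandwich €8.88: ready-to-eat food → 3.25% → €0.29
Dish soap €4.97: everything else → 6.25% → €0.31
Area rug (5x8) €145.45: home furniture, under €150.00 → 0% → €0.00
Total tax = €15.69 + €0.29 + €0.31 = €16.29

€16.29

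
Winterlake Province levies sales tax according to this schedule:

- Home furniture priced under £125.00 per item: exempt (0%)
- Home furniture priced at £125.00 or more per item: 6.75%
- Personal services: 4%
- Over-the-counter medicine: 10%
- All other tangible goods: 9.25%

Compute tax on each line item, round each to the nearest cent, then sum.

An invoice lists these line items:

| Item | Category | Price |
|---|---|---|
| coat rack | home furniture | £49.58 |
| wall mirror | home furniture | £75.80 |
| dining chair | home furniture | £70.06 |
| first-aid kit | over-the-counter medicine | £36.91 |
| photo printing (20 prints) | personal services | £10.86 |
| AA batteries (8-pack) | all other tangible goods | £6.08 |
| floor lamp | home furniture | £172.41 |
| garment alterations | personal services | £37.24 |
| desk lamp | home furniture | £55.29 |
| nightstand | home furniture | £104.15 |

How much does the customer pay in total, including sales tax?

£636.19

Coat rack £49.58: home furniture, under £125.00 → 0% → £0.00
Wall mirror £75.80: home furniture, under £125.00 → 0% → £0.00
Dining chair £70.06: home furniture, under £125.00 → 0% → £0.00
First-aid kit £36.91: over-the-counter medicine → 10% → £3.69
Photo printing (20 prints) £10.86: personal services → 4% → £0.43
AA batteries (8-pack) £6.08: all other tangible goods → 9.25% → £0.56
Floor lamp £172.41: home furniture, £125.00 or more → 6.75% → £11.64
Garment alterations £37.24: personal services → 4% → £1.49
Desk lamp £55.29: home furniture, under £125.00 → 0% → £0.00
Nightstand £104.15: home furniture, under £125.00 → 0% → £0.00
Subtotal = £618.38; tax = £17.81; total due = £636.19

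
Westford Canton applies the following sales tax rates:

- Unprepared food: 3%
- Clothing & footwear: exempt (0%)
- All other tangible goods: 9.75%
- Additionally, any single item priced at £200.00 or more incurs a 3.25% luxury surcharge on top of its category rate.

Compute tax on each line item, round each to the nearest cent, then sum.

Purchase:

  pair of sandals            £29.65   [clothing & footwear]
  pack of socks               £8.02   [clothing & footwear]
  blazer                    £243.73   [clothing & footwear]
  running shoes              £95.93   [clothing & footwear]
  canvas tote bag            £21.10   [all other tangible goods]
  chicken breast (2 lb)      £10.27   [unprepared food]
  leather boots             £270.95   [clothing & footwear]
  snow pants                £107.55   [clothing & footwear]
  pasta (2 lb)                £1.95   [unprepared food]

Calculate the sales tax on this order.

£19.16

Pair of sandals £29.65: clothing & footwear → 0% → £0.00
Pack of socks £8.02: clothing & footwear → 0% → £0.00
Blazer £243.73: clothing & footwear → 0% + 3.25% surcharge = 3.25% → £7.92
Running shoes £95.93: clothing & footwear → 0% → £0.00
Canvas tote bag £21.10: all other tangible goods → 9.75% → £2.06
Chicken breast (2 lb) £10.27: unprepared food → 3% → £0.31
Leather boots £270.95: clothing & footwear → 0% + 3.25% surcharge = 3.25% → £8.81
Snow pants £107.55: clothing & footwear → 0% → £0.00
Pasta (2 lb) £1.95: unprepared food → 3% → £0.06
Total tax = £7.92 + £2.06 + £0.31 + £8.81 + £0.06 = £19.16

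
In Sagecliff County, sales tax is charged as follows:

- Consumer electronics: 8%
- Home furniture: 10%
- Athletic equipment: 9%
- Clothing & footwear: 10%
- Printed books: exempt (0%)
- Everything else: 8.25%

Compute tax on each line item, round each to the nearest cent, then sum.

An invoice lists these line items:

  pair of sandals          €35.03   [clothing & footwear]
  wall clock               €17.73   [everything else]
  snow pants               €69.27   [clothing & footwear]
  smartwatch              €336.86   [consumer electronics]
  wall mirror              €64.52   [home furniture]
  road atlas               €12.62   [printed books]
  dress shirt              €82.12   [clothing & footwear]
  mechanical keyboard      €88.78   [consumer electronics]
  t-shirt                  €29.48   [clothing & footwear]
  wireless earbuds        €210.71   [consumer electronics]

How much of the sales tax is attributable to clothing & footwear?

Pair of sandals €35.03: clothing & footwear → 10% → €3.50
Snow pants €69.27: clothing & footwear → 10% → €6.93
Dress shirt €82.12: clothing & footwear → 10% → €8.21
T-shirt €29.48: clothing & footwear → 10% → €2.95
Tax on clothing & footwear = €3.50 + €6.93 + €8.21 + €2.95 = €21.59

€21.59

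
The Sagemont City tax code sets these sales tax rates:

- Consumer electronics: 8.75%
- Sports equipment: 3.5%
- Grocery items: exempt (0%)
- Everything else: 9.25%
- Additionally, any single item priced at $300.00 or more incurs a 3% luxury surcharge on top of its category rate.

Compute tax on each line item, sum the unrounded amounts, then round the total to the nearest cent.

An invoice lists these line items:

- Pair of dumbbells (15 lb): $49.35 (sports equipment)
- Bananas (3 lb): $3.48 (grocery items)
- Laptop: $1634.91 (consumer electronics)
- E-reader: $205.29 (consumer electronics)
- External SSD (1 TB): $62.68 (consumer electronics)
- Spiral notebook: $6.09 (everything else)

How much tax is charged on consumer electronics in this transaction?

Laptop $1634.91: consumer electronics → 8.75% + 3% surcharge = 11.75% → $192.101925
E-reader $205.29: consumer electronics → 8.75% → $17.962875
External SSD (1 TB) $62.68: consumer electronics → 8.75% → $5.4845
Tax on consumer electronics: unrounded sum = $215.5493 → $215.55

$215.55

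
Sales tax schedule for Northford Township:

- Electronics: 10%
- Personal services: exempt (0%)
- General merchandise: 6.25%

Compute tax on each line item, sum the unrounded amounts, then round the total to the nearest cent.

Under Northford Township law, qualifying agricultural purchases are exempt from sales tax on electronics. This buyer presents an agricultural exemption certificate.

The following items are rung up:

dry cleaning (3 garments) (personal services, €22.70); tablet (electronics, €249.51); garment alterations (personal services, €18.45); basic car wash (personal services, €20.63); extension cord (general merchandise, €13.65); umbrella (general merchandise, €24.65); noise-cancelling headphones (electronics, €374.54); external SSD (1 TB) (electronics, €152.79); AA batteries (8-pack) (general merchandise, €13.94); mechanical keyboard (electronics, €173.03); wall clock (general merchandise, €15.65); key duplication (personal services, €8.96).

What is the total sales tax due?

€4.24

Dry cleaning (3 garments) €22.70: personal services → 0% → €0.00
Tablet €249.51: electronics, buyer-exempt → 0% → €0.00
Garment alterations €18.45: personal services → 0% → €0.00
Basic car wash €20.63: personal services → 0% → €0.00
Extension cord €13.65: general merchandise → 6.25% → €0.853125
Umbrella €24.65: general merchandise → 6.25% → €1.540625
Noise-cancelling headphones €374.54: electronics, buyer-exempt → 0% → €0.00
External SSD (1 TB) €152.79: electronics, buyer-exempt → 0% → €0.00
AA batteries (8-pack) €13.94: general merchandise → 6.25% → €0.87125
Mechanical keyboard €173.03: electronics, buyer-exempt → 0% → €0.00
Wall clock €15.65: general merchandise → 6.25% → €0.978125
Key duplication €8.96: personal services → 0% → €0.00
Unrounded tax sum = €4.243125 → €4.24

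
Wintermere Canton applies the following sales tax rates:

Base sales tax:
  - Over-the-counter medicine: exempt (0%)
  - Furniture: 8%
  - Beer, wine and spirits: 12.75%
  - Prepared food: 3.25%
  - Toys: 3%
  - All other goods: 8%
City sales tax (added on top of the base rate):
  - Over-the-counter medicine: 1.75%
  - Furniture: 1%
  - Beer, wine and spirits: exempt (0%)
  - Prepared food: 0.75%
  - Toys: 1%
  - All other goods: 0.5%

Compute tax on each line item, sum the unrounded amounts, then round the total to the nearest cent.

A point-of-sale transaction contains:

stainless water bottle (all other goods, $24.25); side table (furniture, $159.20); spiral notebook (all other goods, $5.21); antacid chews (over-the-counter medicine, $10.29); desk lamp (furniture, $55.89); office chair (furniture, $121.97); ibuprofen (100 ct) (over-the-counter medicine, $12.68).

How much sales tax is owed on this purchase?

$33.24

Stainless water bottle $24.25: all other goods → 8% + 0.5% city = 8.5% → $2.06125
Side table $159.20: furniture → 8% + 1% city = 9% → $14.328
Spiral notebook $5.21: all other goods → 8% + 0.5% city = 8.5% → $0.44285
Antacid chews $10.29: over-the-counter medicine → 0% + 1.75% city = 1.75% → $0.180075
Desk lamp $55.89: furniture → 8% + 1% city = 9% → $5.0301
Office chair $121.97: furniture → 8% + 1% city = 9% → $10.9773
Ibuprofen (100 ct) $12.68: over-the-counter medicine → 0% + 1.75% city = 1.75% → $0.2219
Unrounded tax sum = $33.241475 → $33.24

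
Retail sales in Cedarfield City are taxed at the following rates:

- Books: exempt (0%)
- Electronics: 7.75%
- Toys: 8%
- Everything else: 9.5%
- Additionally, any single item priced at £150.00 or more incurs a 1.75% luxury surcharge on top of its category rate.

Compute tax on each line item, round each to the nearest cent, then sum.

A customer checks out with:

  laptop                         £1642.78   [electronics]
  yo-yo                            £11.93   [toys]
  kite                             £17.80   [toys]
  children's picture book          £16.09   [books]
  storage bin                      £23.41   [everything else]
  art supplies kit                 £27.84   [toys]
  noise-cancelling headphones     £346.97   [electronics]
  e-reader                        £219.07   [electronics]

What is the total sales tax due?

Laptop £1642.78: electronics → 7.75% + 1.75% surcharge = 9.5% → £156.06
Yo-yo £11.93: toys → 8% → £0.95
Kite £17.80: toys → 8% → £1.42
Children's picture book £16.09: books → 0% → £0.00
Storage bin £23.41: everything else → 9.5% → £2.22
Art supplies kit £27.84: toys → 8% → £2.23
Noise-cancelling headphones £346.97: electronics → 7.75% + 1.75% surcharge = 9.5% → £32.96
E-reader £219.07: electronics → 7.75% + 1.75% surcharge = 9.5% → £20.81
Total tax = £156.06 + £0.95 + £1.42 + £2.22 + £2.23 + £32.96 + £20.81 = £216.65

£216.65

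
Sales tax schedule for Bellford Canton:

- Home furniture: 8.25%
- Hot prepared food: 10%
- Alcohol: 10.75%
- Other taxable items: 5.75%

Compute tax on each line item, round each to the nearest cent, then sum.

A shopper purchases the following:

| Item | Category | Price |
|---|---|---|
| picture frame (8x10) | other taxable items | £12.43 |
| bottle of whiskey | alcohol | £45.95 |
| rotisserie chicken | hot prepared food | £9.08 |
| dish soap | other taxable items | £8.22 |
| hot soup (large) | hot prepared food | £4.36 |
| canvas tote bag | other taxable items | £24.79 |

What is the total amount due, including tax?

Picture frame (8x10) £12.43: other taxable items → 5.75% → £0.71
Bottle of whiskey £45.95: alcohol → 10.75% → £4.94
Rotisserie chicken £9.08: hot prepared food → 10% → £0.91
Dish soap £8.22: other taxable items → 5.75% → £0.47
Hot soup (large) £4.36: hot prepared food → 10% → £0.44
Canvas tote bag £24.79: other taxable items → 5.75% → £1.43
Subtotal = £104.83; tax = £8.90; total due = £113.73

£113.73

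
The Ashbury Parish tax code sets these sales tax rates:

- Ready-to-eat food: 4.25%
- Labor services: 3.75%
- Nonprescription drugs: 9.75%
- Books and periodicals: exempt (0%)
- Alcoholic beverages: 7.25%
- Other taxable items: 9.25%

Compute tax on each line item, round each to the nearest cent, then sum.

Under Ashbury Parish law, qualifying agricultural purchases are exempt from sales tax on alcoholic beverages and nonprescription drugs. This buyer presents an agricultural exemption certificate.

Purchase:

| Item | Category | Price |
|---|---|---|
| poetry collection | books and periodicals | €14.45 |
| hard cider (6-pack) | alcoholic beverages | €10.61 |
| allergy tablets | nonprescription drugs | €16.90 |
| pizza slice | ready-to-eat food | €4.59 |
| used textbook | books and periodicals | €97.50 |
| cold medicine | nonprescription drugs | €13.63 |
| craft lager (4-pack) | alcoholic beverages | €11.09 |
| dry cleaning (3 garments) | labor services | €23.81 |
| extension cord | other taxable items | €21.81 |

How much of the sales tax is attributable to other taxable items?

Extension cord €21.81: other taxable items → 9.25% → €2.02
Tax on other taxable items = €2.02

€2.02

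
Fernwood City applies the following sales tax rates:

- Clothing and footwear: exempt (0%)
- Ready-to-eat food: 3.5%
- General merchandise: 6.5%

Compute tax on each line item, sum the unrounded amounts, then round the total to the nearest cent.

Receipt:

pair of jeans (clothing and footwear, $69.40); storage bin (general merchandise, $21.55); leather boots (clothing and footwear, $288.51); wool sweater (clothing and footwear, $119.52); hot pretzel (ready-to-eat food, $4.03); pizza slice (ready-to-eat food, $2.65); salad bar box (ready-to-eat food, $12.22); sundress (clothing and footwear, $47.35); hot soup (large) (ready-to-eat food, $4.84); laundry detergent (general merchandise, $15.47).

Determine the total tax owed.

Pair of jeans $69.40: clothing and footwear → 0% → $0.00
Storage bin $21.55: general merchandise → 6.5% → $1.40075
Leather boots $288.51: clothing and footwear → 0% → $0.00
Wool sweater $119.52: clothing and footwear → 0% → $0.00
Hot pretzel $4.03: ready-to-eat food → 3.5% → $0.14105
Pizza slice $2.65: ready-to-eat food → 3.5% → $0.09275
Salad bar box $12.22: ready-to-eat food → 3.5% → $0.4277
Sundress $47.35: clothing and footwear → 0% → $0.00
Hot soup (large) $4.84: ready-to-eat food → 3.5% → $0.1694
Laundry detergent $15.47: general merchandise → 6.5% → $1.00555
Unrounded tax sum = $3.2372 → $3.24

$3.24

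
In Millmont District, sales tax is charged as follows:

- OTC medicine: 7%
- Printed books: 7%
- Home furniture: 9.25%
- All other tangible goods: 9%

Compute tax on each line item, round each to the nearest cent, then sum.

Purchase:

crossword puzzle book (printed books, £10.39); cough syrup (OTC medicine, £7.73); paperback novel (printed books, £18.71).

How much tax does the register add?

£2.58

Crossword puzzle book £10.39: printed books → 7% → £0.73
Cough syrup £7.73: OTC medicine → 7% → £0.54
Paperback novel £18.71: printed books → 7% → £1.31
Total tax = £0.73 + £0.54 + £1.31 = £2.58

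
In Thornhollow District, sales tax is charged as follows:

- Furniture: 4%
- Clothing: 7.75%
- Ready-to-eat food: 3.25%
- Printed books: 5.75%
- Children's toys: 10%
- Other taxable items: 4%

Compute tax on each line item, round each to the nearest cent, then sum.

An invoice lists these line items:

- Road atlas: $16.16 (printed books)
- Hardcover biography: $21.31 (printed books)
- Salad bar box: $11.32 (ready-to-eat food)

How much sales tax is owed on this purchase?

Road atlas $16.16: printed books → 5.75% → $0.93
Hardcover biography $21.31: printed books → 5.75% → $1.23
Salad bar box $11.32: ready-to-eat food → 3.25% → $0.37
Total tax = $0.93 + $1.23 + $0.37 = $2.53

$2.53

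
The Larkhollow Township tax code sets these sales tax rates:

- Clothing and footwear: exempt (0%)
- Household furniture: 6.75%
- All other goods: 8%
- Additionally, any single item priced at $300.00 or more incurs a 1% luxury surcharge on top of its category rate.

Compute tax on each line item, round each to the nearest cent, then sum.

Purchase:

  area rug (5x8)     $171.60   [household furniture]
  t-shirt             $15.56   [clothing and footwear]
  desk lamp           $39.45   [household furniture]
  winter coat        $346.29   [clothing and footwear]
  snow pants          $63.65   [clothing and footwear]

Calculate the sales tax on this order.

Area rug (5x8) $171.60: household furniture → 6.75% → $11.58
T-shirt $15.56: clothing and footwear → 0% → $0.00
Desk lamp $39.45: household furniture → 6.75% → $2.66
Winter coat $346.29: clothing and footwear → 0% + 1% surcharge = 1% → $3.46
Snow pants $63.65: clothing and footwear → 0% → $0.00
Total tax = $11.58 + $2.66 + $3.46 = $17.70

$17.70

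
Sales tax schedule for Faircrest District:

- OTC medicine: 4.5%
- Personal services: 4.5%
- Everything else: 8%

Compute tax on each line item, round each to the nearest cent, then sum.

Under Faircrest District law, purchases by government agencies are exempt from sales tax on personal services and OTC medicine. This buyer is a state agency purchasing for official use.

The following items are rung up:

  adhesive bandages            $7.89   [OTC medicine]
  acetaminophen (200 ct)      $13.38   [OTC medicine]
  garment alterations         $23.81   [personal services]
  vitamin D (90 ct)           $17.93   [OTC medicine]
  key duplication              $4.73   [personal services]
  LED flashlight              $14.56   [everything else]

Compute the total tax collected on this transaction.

$1.16

Adhesive bandages $7.89: OTC medicine, buyer-exempt → 0% → $0.00
Acetaminophen (200 ct) $13.38: OTC medicine, buyer-exempt → 0% → $0.00
Garment alterations $23.81: personal services, buyer-exempt → 0% → $0.00
Vitamin D (90 ct) $17.93: OTC medicine, buyer-exempt → 0% → $0.00
Key duplication $4.73: personal services, buyer-exempt → 0% → $0.00
LED flashlight $14.56: everything else → 8% → $1.16
Total tax = $1.16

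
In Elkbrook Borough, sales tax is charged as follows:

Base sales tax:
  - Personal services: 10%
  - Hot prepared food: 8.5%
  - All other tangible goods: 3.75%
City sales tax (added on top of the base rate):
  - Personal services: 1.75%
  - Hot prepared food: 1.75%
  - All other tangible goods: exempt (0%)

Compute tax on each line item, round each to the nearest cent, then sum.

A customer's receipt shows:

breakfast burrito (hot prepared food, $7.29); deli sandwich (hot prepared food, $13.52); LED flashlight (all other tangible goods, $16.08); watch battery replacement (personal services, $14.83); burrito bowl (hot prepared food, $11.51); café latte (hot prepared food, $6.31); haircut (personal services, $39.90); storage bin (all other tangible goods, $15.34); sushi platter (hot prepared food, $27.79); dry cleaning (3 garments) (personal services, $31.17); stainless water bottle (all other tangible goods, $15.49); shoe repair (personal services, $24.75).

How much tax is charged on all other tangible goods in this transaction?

$1.76

LED flashlight $16.08: all other tangible goods → 3.75% + 0% city = 3.75% → $0.60
Storage bin $15.34: all other tangible goods → 3.75% + 0% city = 3.75% → $0.58
Stainless water bottle $15.49: all other tangible goods → 3.75% + 0% city = 3.75% → $0.58
Tax on all other tangible goods = $0.60 + $0.58 + $0.58 = $1.76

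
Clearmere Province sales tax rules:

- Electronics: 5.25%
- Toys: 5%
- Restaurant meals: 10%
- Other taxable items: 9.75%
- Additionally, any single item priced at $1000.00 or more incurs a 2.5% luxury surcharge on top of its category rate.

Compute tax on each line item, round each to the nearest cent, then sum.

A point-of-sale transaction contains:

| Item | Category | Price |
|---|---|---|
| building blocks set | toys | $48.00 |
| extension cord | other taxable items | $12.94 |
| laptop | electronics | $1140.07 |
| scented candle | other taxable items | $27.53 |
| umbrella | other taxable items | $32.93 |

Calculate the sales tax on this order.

Building blocks set $48.00: toys → 5% → $2.40
Extension cord $12.94: other taxable items → 9.75% → $1.26
Laptop $1140.07: electronics → 5.25% + 2.5% surcharge = 7.75% → $88.36
Scented candle $27.53: other taxable items → 9.75% → $2.68
Umbrella $32.93: other taxable items → 9.75% → $3.21
Total tax = $2.40 + $1.26 + $88.36 + $2.68 + $3.21 = $97.91

$97.91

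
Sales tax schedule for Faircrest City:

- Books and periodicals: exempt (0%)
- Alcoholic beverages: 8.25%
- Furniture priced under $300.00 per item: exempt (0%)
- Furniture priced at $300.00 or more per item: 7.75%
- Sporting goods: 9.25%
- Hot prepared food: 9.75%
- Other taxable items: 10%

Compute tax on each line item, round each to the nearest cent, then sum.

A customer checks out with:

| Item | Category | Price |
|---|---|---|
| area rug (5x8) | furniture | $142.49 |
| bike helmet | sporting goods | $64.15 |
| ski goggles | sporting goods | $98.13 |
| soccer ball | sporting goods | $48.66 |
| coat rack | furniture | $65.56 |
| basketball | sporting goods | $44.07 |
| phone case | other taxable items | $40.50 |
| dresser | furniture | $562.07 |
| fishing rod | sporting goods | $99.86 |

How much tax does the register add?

$80.44

Area rug (5x8) $142.49: furniture, under $300.00 → 0% → $0.00
Bike helmet $64.15: sporting goods → 9.25% → $5.93
Ski goggles $98.13: sporting goods → 9.25% → $9.08
Soccer ball $48.66: sporting goods → 9.25% → $4.50
Coat rack $65.56: furniture, under $300.00 → 0% → $0.00
Basketball $44.07: sporting goods → 9.25% → $4.08
Phone case $40.50: other taxable items → 10% → $4.05
Dresser $562.07: furniture, $300.00 or more → 7.75% → $43.56
Fishing rod $99.86: sporting goods → 9.25% → $9.24
Total tax = $5.93 + $9.08 + $4.50 + $4.08 + $4.05 + $43.56 + $9.24 = $80.44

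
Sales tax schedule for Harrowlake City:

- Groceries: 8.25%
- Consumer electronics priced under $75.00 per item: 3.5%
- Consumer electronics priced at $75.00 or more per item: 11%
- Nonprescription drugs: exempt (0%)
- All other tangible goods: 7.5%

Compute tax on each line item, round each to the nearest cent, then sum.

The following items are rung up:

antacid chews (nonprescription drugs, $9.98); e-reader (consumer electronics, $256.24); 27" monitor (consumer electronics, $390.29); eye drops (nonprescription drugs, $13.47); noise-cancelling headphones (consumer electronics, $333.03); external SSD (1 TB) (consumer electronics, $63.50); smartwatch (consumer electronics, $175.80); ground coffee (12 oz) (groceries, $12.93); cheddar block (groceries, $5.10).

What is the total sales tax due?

Antacid chews $9.98: nonprescription drugs → 0% → $0.00
E-reader $256.24: consumer electronics, $75.00 or more → 11% → $28.19
27" monitor $390.29: consumer electronics, $75.00 or more → 11% → $42.93
Eye drops $13.47: nonprescription drugs → 0% → $0.00
Noise-cancelling headphones $333.03: consumer electronics, $75.00 or more → 11% → $36.63
External SSD (1 TB) $63.50: consumer electronics, under $75.00 → 3.5% → $2.22
Smartwatch $175.80: consumer electronics, $75.00 or more → 11% → $19.34
Ground coffee (12 oz) $12.93: groceries → 8.25% → $1.07
Cheddar block $5.10: groceries → 8.25% → $0.42
Total tax = $28.19 + $42.93 + $36.63 + $2.22 + $19.34 + $1.07 + $0.42 = $130.80

$130.80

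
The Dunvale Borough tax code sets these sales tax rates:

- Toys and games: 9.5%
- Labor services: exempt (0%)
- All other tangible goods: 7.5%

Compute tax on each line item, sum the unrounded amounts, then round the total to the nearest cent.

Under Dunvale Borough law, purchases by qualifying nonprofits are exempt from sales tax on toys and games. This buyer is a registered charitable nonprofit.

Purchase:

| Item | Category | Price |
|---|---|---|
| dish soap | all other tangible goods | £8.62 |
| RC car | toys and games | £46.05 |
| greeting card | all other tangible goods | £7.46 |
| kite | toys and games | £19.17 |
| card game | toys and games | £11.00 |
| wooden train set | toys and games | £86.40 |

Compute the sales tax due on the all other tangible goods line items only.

£1.21

Dish soap £8.62: all other tangible goods → 7.5% → £0.6465
Greeting card £7.46: all other tangible goods → 7.5% → £0.5595
Tax on all other tangible goods: unrounded sum = £1.206 → £1.21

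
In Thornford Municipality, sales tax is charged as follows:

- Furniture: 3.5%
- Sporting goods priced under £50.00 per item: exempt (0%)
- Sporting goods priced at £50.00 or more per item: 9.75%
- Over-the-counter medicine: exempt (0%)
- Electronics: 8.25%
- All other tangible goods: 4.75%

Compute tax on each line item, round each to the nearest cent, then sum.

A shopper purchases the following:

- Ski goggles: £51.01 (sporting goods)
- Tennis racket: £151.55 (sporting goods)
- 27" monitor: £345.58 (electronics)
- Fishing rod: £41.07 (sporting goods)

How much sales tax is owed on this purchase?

£48.26

Ski goggles £51.01: sporting goods, £50.00 or more → 9.75% → £4.97
Tennis racket £151.55: sporting goods, £50.00 or more → 9.75% → £14.78
27" monitor £345.58: electronics → 8.25% → £28.51
Fishing rod £41.07: sporting goods, under £50.00 → 0% → £0.00
Total tax = £4.97 + £14.78 + £28.51 = £48.26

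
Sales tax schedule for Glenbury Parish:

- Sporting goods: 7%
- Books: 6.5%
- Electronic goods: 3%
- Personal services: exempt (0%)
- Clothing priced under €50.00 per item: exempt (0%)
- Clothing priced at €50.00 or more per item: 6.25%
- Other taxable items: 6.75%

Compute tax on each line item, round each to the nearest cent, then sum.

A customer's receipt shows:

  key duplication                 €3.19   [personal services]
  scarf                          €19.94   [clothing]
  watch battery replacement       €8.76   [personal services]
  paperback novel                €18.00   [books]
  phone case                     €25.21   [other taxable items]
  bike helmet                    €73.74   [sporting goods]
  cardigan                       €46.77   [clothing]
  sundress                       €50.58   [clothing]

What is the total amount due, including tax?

Key duplication €3.19: personal services → 0% → €0.00
Scarf €19.94: clothing, under €50.00 → 0% → €0.00
Watch battery replacement €8.76: personal services → 0% → €0.00
Paperback novel €18.00: books → 6.5% → €1.17
Phone case €25.21: other taxable items → 6.75% → €1.70
Bike helmet €73.74: sporting goods → 7% → €5.16
Cardigan €46.77: clothing, under €50.00 → 0% → €0.00
Sundress €50.58: clothing, €50.00 or more → 6.25% → €3.16
Subtotal = €246.19; tax = €11.19; total due = €257.38

€257.38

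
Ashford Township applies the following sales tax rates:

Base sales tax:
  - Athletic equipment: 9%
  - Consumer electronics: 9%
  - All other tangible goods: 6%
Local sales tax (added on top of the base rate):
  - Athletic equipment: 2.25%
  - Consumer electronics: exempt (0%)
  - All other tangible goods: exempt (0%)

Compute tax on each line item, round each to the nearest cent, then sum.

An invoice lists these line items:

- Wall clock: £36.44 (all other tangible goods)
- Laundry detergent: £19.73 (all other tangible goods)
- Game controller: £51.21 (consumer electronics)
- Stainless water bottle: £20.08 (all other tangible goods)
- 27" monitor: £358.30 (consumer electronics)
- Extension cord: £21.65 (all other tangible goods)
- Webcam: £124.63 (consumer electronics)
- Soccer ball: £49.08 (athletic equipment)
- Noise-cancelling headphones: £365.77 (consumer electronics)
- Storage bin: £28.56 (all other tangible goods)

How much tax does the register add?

£94.10

Wall clock £36.44: all other tangible goods → 6% + 0% local = 6% → £2.19
Laundry detergent £19.73: all other tangible goods → 6% + 0% local = 6% → £1.18
Game controller £51.21: consumer electronics → 9% + 0% local = 9% → £4.61
Stainless water bottle £20.08: all other tangible goods → 6% + 0% local = 6% → £1.20
27" monitor £358.30: consumer electronics → 9% + 0% local = 9% → £32.25
Extension cord £21.65: all other tangible goods → 6% + 0% local = 6% → £1.30
Webcam £124.63: consumer electronics → 9% + 0% local = 9% → £11.22
Soccer ball £49.08: athletic equipment → 9% + 2.25% local = 11.25% → £5.52
Noise-cancelling headphones £365.77: consumer electronics → 9% + 0% local = 9% → £32.92
Storage bin £28.56: all other tangible goods → 6% + 0% local = 6% → £1.71
Total tax = £2.19 + £1.18 + £4.61 + £1.20 + £32.25 + £1.30 + £11.22 + £5.52 + £32.92 + £1.71 = £94.10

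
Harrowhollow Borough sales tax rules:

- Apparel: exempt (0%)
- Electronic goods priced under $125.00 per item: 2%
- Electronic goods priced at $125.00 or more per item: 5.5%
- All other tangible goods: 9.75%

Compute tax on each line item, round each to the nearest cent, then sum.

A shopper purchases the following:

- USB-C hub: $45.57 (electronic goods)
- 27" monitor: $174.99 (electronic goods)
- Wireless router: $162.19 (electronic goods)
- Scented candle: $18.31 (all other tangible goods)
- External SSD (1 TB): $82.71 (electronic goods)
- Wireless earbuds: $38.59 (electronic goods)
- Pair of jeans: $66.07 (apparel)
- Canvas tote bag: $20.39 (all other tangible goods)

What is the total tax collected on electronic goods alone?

$21.87

USB-C hub $45.57: electronic goods, under $125.00 → 2% → $0.91
27" monitor $174.99: electronic goods, $125.00 or more → 5.5% → $9.62
Wireless router $162.19: electronic goods, $125.00 or more → 5.5% → $8.92
External SSD (1 TB) $82.71: electronic goods, under $125.00 → 2% → $1.65
Wireless earbuds $38.59: electronic goods, under $125.00 → 2% → $0.77
Tax on electronic goods = $0.91 + $9.62 + $8.92 + $1.65 + $0.77 = $21.87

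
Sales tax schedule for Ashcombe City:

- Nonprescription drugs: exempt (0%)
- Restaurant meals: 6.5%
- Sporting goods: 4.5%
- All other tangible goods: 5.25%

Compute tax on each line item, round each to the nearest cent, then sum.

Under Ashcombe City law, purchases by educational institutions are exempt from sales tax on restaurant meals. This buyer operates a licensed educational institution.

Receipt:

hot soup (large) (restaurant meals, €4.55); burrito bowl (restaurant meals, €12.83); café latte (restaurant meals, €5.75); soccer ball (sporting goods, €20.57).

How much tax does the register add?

Hot soup (large) €4.55: restaurant meals, buyer-exempt → 0% → €0.00
Burrito bowl €12.83: restaurant meals, buyer-exempt → 0% → €0.00
Café latte €5.75: restaurant meals, buyer-exempt → 0% → €0.00
Soccer ball €20.57: sporting goods → 4.5% → €0.93
Total tax = €0.93

€0.93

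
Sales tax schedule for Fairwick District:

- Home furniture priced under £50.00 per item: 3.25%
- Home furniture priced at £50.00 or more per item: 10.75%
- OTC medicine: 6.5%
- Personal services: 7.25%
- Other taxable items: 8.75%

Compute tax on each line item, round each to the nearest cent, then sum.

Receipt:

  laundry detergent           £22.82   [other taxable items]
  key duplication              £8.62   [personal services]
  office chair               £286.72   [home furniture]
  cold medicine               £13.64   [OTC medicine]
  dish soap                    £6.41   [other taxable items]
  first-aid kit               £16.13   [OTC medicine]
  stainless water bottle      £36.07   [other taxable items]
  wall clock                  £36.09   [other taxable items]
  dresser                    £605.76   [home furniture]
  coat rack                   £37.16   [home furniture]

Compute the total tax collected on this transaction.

Laundry detergent £22.82: other taxable items → 8.75% → £2.00
Key duplication £8.62: personal services → 7.25% → £0.62
Office chair £286.72: home furniture, £50.00 or more → 10.75% → £30.82
Cold medicine £13.64: OTC medicine → 6.5% → £0.89
Dish soap £6.41: other taxable items → 8.75% → £0.56
First-aid kit £16.13: OTC medicine → 6.5% → £1.05
Stainless water bottle £36.07: other taxable items → 8.75% → £3.16
Wall clock £36.09: other taxable items → 8.75% → £3.16
Dresser £605.76: home furniture, £50.00 or more → 10.75% → £65.12
Coat rack £37.16: home furniture, under £50.00 → 3.25% → £1.21
Total tax = £2.00 + £0.62 + £30.82 + £0.89 + £0.56 + £1.05 + £3.16 + £3.16 + £65.12 + £1.21 = £108.59

£108.59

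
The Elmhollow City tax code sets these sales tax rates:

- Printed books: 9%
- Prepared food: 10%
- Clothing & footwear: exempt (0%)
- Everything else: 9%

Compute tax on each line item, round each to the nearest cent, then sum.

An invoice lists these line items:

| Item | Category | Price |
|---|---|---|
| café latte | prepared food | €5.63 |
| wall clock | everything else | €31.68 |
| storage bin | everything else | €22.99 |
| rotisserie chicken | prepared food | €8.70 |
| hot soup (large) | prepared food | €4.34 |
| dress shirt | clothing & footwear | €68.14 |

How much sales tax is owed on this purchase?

€6.78

Café latte €5.63: prepared food → 10% → €0.56
Wall clock €31.68: everything else → 9% → €2.85
Storage bin €22.99: everything else → 9% → €2.07
Rotisserie chicken €8.70: prepared food → 10% → €0.87
Hot soup (large) €4.34: prepared food → 10% → €0.43
Dress shirt €68.14: clothing & footwear → 0% → €0.00
Total tax = €0.56 + €2.85 + €2.07 + €0.87 + €0.43 = €6.78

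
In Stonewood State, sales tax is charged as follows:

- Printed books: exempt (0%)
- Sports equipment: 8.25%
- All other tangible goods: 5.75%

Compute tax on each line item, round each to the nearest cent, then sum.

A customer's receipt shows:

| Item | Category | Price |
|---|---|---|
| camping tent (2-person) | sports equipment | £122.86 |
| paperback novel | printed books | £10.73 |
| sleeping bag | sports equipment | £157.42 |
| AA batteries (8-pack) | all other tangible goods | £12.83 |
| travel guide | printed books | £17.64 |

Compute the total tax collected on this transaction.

Camping tent (2-person) £122.86: sports equipment → 8.25% → £10.14
Paperback novel £10.73: printed books → 0% → £0.00
Sleeping bag £157.42: sports equipment → 8.25% → £12.99
AA batteries (8-pack) £12.83: all other tangible goods → 5.75% → £0.74
Travel guide £17.64: printed books → 0% → £0.00
Total tax = £10.14 + £12.99 + £0.74 = £23.87

£23.87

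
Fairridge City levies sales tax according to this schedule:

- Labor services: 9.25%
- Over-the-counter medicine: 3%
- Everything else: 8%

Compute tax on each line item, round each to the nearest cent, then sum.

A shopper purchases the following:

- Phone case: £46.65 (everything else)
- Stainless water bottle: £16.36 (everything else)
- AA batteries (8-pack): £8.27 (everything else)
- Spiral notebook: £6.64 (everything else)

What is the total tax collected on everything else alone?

Phone case £46.65: everything else → 8% → £3.73
Stainless water bottle £16.36: everything else → 8% → £1.31
AA batteries (8-pack) £8.27: everything else → 8% → £0.66
Spiral notebook £6.64: everything else → 8% → £0.53
Tax on everything else = £3.73 + £1.31 + £0.66 + £0.53 = £6.23

£6.23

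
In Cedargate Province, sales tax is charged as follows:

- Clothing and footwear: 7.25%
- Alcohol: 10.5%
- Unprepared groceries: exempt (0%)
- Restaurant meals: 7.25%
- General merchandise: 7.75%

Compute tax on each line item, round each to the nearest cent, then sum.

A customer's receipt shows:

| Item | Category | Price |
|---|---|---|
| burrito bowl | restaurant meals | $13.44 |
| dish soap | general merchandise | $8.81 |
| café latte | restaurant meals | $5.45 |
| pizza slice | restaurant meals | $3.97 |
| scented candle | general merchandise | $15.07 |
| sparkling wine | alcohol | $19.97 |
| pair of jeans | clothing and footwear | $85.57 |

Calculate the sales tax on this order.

Burrito bowl $13.44: restaurant meals → 7.25% → $0.97
Dish soap $8.81: general merchandise → 7.75% → $0.68
Café latte $5.45: restaurant meals → 7.25% → $0.40
Pizza slice $3.97: restaurant meals → 7.25% → $0.29
Scented candle $15.07: general merchandise → 7.75% → $1.17
Sparkling wine $19.97: alcohol → 10.5% → $2.10
Pair of jeans $85.57: clothing and footwear → 7.25% → $6.20
Total tax = $0.97 + $0.68 + $0.40 + $0.29 + $1.17 + $2.10 + $6.20 = $11.81

$11.81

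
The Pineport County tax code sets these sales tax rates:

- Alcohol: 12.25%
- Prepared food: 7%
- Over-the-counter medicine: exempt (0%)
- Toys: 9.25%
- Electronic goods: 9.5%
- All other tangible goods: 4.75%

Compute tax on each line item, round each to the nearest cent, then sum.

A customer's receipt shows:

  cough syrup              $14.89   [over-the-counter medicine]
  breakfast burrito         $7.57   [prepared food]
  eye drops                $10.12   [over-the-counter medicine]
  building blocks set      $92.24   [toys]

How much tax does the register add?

Cough syrup $14.89: over-the-counter medicine → 0% → $0.00
Breakfast burrito $7.57: prepared food → 7% → $0.53
Eye drops $10.12: over-the-counter medicine → 0% → $0.00
Building blocks set $92.24: toys → 9.25% → $8.53
Total tax = $0.53 + $8.53 = $9.06

$9.06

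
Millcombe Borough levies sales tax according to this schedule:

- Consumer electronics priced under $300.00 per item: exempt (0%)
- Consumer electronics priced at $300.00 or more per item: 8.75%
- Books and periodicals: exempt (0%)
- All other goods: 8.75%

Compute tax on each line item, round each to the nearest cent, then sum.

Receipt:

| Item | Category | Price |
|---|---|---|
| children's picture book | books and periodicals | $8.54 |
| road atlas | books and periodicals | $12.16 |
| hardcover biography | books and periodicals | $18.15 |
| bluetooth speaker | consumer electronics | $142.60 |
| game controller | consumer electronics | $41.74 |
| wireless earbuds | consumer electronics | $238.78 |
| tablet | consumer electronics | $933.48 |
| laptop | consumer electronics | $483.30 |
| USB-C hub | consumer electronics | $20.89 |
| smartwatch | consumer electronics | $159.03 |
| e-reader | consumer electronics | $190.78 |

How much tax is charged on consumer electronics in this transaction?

Bluetooth speaker $142.60: consumer electronics, under $300.00 → 0% → $0.00
Game controller $41.74: consumer electronics, under $300.00 → 0% → $0.00
Wireless earbuds $238.78: consumer electronics, under $300.00 → 0% → $0.00
Tablet $933.48: consumer electronics, $300.00 or more → 8.75% → $81.68
Laptop $483.30: consumer electronics, $300.00 or more → 8.75% → $42.29
USB-C hub $20.89: consumer electronics, under $300.00 → 0% → $0.00
Smartwatch $159.03: consumer electronics, under $300.00 → 0% → $0.00
E-reader $190.78: consumer electronics, under $300.00 → 0% → $0.00
Tax on consumer electronics = $0.00 + $0.00 + $0.00 + $81.68 + $42.29 + $0.00 + $0.00 + $0.00 = $123.97

$123.97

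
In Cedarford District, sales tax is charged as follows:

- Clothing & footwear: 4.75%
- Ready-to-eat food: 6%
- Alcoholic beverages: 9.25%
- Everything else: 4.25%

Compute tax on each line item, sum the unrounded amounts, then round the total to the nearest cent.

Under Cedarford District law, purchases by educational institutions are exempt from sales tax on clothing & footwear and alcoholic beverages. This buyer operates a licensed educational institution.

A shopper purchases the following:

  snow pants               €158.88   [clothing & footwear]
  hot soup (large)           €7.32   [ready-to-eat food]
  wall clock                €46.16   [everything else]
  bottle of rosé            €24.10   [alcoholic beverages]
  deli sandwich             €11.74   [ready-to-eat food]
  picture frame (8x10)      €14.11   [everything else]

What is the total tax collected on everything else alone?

€2.56

Wall clock €46.16: everything else → 4.25% → €1.9618
Picture frame (8x10) €14.11: everything else → 4.25% → €0.599675
Tax on everything else: unrounded sum = €2.561475 → €2.56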